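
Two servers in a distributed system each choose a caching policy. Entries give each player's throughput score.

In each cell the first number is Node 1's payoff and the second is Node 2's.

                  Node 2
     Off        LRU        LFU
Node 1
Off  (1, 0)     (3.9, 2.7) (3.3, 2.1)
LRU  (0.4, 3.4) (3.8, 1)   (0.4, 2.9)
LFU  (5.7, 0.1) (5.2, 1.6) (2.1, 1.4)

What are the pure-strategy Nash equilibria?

(LFU, LRU)

(Off, Off): Node 1 can switch to LFU (1 → 5.7). Not NE.
(Off, LRU): Node 1 can switch to LFU (3.9 → 5.2). Not NE.
(Off, LFU): Node 2 can switch to LRU (2.1 → 2.7). Not NE.
(LRU, Off): Node 1 can switch to Off (0.4 → 1). Not NE.
(LRU, LRU): Node 1 can switch to Off (3.8 → 3.9). Not NE.
(LRU, LFU): Node 1 can switch to Off (0.4 → 3.3). Not NE.
(LFU, Off): Node 2 can switch to LRU (0.1 → 1.6). Not NE.
(LFU, LRU): Node 1 gets 5.2, best alternative 3.9; Node 2 gets 1.6, best alternative 1.4. No profitable deviation — NE.
(LFU, LFU): Node 1 can switch to Off (2.1 → 3.3). Not NE.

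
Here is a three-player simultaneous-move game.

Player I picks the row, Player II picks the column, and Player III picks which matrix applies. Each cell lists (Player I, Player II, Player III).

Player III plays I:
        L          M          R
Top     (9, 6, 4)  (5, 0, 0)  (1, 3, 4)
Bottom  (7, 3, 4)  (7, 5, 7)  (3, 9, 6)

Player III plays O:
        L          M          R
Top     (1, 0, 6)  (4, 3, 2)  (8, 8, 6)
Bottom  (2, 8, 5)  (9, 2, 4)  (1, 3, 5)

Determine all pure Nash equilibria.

(Top, R, O); (Bottom, L, O); (Bottom, R, I)

(Top, L, I): Player III can switch to O (4 → 6). Not NE.
(Top, L, O): Player I can switch to Bottom (1 → 2). Not NE.
(Top, M, I): Player I can switch to Bottom (5 → 7). Not NE.
(Top, M, O): Player I can switch to Bottom (4 → 9). Not NE.
(Top, R, I): Player I can switch to Bottom (1 → 3). Not NE.
(Top, R, O): Player I gets 8, best alternative 1; Player II gets 8, best alternative 3; Player III gets 6, best alternative 4. No profitable deviation — NE.
(Bottom, L, I): Player I can switch to Top (7 → 9). Not NE.
(Bottom, L, O): Player I gets 2, best alternative 1; Player II gets 8, best alternative 3; Player III gets 5, best alternative 4. No profitable deviation — NE.
(Bottom, R, I): Player I gets 3, best alternative 1; Player II gets 9, best alternative 5; Player III gets 6, best alternative 5. No profitable deviation — NE.
(The remaining 3 profiles each have a profitable deviation by the same check.)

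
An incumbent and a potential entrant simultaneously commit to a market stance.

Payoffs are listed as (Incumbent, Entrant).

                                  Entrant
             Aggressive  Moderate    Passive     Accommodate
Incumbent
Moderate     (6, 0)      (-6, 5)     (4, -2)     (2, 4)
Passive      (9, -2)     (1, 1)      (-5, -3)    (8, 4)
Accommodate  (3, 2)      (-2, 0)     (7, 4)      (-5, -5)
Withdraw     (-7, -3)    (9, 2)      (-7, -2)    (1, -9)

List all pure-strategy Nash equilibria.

(Passive, Accommodate) and (Accommodate, Passive) and (Withdraw, Moderate)

Incumbent against Aggressive: payoffs 6, 9, 3, -7 → best response Passive.
Incumbent against Moderate: payoffs -6, 1, -2, 9 → best response Withdraw.
Incumbent against Passive: payoffs 4, -5, 7, -7 → best response Accommodate.
Incumbent against Accommodate: payoffs 2, 8, -5, 1 → best response Passive.
Entrant against Moderate: payoffs 0, 5, -2, 4 → best response Moderate.
Entrant against Passive: payoffs -2, 1, -3, 4 → best response Accommodate.
Entrant against Accommodate: payoffs 2, 0, 4, -5 → best response Passive.
Entrant against Withdraw: payoffs -3, 2, -2, -9 → best response Moderate.
Mutual best responses: (Passive, Accommodate); (Accommodate, Passive); (Withdraw, Moderate).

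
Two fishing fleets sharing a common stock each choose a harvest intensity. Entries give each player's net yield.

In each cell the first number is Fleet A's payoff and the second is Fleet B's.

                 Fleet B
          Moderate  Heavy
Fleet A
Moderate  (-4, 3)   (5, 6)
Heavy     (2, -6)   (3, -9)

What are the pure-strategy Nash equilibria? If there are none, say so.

For each player, find the best response to each opponent profile; mutual best responses are the pure NE.
Fleet A against Moderate: payoffs -4, 2 → best response Heavy.
Fleet A against Heavy: payoffs 5, 3 → best response Moderate.
Fleet B against Moderate: payoffs 3, 6 → best response Heavy.
Fleet B against Heavy: payoffs -6, -9 → best response Moderate.
Mutual best responses: (Moderate, Heavy); (Heavy, Moderate).

Pure-strategy Nash equilibria: (Moderate, Heavy) and (Heavy, Moderate)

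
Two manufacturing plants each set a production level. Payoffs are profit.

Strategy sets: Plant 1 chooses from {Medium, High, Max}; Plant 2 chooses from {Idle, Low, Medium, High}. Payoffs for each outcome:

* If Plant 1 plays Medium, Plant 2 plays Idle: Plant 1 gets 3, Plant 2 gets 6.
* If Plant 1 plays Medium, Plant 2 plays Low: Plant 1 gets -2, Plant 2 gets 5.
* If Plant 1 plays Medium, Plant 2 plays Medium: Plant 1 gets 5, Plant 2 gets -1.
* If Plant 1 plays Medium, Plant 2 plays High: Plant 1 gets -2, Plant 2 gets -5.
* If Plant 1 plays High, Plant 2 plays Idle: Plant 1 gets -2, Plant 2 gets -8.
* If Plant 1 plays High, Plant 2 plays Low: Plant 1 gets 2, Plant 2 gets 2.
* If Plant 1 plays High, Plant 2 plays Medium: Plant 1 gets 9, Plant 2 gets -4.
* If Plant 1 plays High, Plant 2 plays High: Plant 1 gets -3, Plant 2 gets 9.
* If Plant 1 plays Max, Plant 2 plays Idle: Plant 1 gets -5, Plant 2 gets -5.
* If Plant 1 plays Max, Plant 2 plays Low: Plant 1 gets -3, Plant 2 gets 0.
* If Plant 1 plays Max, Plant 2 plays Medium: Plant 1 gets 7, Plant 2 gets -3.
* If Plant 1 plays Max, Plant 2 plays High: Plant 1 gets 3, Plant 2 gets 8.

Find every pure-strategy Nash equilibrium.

Plant 1 against Idle: payoffs 3, -2, -5 → best response Medium.
Plant 1 against Low: payoffs -2, 2, -3 → best response High.
Plant 1 against Medium: payoffs 5, 9, 7 → best response High.
Plant 1 against High: payoffs -2, -3, 3 → best response Max.
Plant 2 against Medium: payoffs 6, 5, -1, -5 → best response Idle.
Plant 2 against High: payoffs -8, 2, -4, 9 → best response High.
Plant 2 against Max: payoffs -5, 0, -3, 8 → best response High.
Mutual best responses: (Medium, Idle); (Max, High).

Pure-strategy Nash equilibria: (Medium, Idle); (Max, High)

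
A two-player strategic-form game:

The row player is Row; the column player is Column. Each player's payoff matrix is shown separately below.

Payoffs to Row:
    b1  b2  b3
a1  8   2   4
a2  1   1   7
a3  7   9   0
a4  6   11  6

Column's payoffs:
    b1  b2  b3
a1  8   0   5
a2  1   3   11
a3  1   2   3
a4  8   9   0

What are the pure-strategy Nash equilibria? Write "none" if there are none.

Check each profile: it is a Nash equilibrium iff no player can strictly gain by switching unilaterally.
(a1, b1): Row gets 8, best alternative 7; Column gets 8, best alternative 5. No profitable deviation — NE.
(a1, b2): Row can switch to a3 (2 → 9). Not NE.
(a1, b3): Row can switch to a2 (4 → 7). Not NE.
(a2, b1): Row can switch to a1 (1 → 8). Not NE.
(a2, b2): Row can switch to a1 (1 → 2). Not NE.
(a2, b3): Row gets 7, best alternative 6; Column gets 11, best alternative 3. No profitable deviation — NE.
(a3, b1): Row can switch to a1 (7 → 8). Not NE.
(a3, b2): Row can switch to a4 (9 → 11). Not NE.
(a3, b3): Row can switch to a1 (0 → 4). Not NE.
(a4, b1): Row can switch to a1 (6 → 8). Not NE.
(a4, b2): Row gets 11, best alternative 9; Column gets 9, best alternative 8. No profitable deviation — NE.
(a4, b3): Row can switch to a2 (6 → 7). Not NE.

Pure-strategy Nash equilibria: (a1, b1), (a2, b3), (a4, b2)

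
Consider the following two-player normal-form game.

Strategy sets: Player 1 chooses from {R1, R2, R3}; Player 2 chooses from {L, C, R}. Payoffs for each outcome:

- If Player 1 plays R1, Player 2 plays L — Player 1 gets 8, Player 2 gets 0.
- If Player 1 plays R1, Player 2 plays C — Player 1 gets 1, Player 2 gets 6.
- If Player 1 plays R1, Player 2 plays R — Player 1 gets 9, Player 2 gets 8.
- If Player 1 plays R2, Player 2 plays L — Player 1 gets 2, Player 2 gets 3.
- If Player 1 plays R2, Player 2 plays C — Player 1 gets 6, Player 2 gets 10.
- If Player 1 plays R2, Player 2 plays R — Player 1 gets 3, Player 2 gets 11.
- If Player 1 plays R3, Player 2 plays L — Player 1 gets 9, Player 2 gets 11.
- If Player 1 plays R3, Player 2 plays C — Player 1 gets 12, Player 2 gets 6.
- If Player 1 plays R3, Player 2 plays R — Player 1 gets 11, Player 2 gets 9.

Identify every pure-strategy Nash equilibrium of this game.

For each strategy profile, look for a profitable unilateral deviation.
(R1, L): Player 1 can switch to R3 (8 → 9). Not NE.
(R1, C): Player 1 can switch to R2 (1 → 6). Not NE.
(R1, R): Player 1 can switch to R3 (9 → 11). Not NE.
(R2, L): Player 1 can switch to R1 (2 → 8). Not NE.
(R2, C): Player 1 can switch to R3 (6 → 12). Not NE.
(R2, R): Player 1 can switch to R1 (3 → 9). Not NE.
(R3, L): Player 1 gets 9, best alternative 8; Player 2 gets 11, best alternative 9. No profitable deviation — NE.
(The remaining 2 profiles each have a profitable deviation by the same check.)

Pure NE: (R3, L)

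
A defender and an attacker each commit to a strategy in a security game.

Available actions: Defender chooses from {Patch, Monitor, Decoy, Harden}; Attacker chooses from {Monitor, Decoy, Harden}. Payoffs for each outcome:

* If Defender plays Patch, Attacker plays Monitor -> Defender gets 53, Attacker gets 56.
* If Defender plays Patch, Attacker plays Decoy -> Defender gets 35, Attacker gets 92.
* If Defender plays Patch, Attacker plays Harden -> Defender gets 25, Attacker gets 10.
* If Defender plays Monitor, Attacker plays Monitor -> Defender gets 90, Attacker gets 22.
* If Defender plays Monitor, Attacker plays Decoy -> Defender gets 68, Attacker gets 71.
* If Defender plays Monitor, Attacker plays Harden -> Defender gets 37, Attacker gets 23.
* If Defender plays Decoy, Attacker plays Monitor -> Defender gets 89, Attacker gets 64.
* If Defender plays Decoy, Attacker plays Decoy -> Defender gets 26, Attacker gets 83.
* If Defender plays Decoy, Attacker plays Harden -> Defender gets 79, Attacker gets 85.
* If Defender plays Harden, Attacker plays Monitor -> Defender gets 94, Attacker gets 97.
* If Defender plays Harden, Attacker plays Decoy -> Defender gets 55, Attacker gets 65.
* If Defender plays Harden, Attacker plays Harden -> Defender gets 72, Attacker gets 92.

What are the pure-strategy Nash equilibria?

For each strategy profile, look for a profitable unilateral deviation.
(Patch, Monitor): Defender can switch to Monitor (53 → 90). Not NE.
(Patch, Decoy): Defender can switch to Monitor (35 → 68). Not NE.
(Patch, Harden): Defender can switch to Monitor (25 → 37). Not NE.
(Monitor, Monitor): Defender can switch to Harden (90 → 94). Not NE.
(Monitor, Decoy): Defender gets 68, best alternative 55; Attacker gets 71, best alternative 23. No profitable deviation — NE.
(Monitor, Harden): Defender can switch to Decoy (37 → 79). Not NE.
(Decoy, Monitor): Defender can switch to Monitor (89 → 90). Not NE.
(Decoy, Harden): Defender gets 79, best alternative 72; Attacker gets 85, best alternative 83. No profitable deviation — NE.
(Harden, Monitor): Defender gets 94, best alternative 90; Attacker gets 97, best alternative 92. No profitable deviation — NE.
(The remaining 3 profiles each have a profitable deviation by the same check.)

The pure Nash equilibria are (Monitor, Decoy), (Decoy, Harden), (Harden, Monitor).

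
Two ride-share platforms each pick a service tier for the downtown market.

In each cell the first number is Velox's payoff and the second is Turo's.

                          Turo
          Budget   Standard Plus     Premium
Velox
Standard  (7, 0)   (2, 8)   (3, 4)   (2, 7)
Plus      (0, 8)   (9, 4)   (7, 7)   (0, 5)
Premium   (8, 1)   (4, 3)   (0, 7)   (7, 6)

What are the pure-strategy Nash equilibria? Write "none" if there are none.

No pure-strategy Nash equilibrium.

Velox against Budget: payoffs 7, 0, 8 → best response Premium.
Velox against Standard: payoffs 2, 9, 4 → best response Plus.
Velox against Plus: payoffs 3, 7, 0 → best response Plus.
Velox against Premium: payoffs 2, 0, 7 → best response Premium.
Turo against Standard: payoffs 0, 8, 4, 7 → best response Standard.
Turo against Plus: payoffs 8, 4, 7, 5 → best response Budget.
Turo against Premium: payoffs 1, 3, 7, 6 → best response Plus.
No profile is a mutual best response for all players.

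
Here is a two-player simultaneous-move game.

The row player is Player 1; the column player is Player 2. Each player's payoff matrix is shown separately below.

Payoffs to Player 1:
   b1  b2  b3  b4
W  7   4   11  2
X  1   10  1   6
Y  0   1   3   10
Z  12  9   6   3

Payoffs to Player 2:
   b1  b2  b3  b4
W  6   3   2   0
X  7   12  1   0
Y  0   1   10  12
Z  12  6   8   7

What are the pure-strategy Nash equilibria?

Pure-strategy Nash equilibria: (X, b2) and (Y, b4) and (Z, b1)

(W, b1): Player 1 can switch to Z (7 → 12). Not NE.
(W, b2): Player 1 can switch to X (4 → 10). Not NE.
(W, b3): Player 2 can switch to b1 (2 → 6). Not NE.
(W, b4): Player 1 can switch to X (2 → 6). Not NE.
(X, b1): Player 1 can switch to W (1 → 7). Not NE.
(X, b2): Player 1 gets 10, best alternative 9; Player 2 gets 12, best alternative 7. No profitable deviation — NE.
(X, b3): Player 1 can switch to W (1 → 11). Not NE.
(X, b4): Player 1 can switch to Y (6 → 10). Not NE.
(Y, b1): Player 1 can switch to W (0 → 7). Not NE.
(Y, b2): Player 1 can switch to W (1 → 4). Not NE.
(Y, b3): Player 1 can switch to W (3 → 11). Not NE.
(Y, b4): Player 1 gets 10, best alternative 6; Player 2 gets 12, best alternative 10. No profitable deviation — NE.
(Z, b1): Player 1 gets 12, best alternative 7; Player 2 gets 12, best alternative 8. No profitable deviation — NE.
(The remaining 3 profiles each have a profitable deviation by the same check.)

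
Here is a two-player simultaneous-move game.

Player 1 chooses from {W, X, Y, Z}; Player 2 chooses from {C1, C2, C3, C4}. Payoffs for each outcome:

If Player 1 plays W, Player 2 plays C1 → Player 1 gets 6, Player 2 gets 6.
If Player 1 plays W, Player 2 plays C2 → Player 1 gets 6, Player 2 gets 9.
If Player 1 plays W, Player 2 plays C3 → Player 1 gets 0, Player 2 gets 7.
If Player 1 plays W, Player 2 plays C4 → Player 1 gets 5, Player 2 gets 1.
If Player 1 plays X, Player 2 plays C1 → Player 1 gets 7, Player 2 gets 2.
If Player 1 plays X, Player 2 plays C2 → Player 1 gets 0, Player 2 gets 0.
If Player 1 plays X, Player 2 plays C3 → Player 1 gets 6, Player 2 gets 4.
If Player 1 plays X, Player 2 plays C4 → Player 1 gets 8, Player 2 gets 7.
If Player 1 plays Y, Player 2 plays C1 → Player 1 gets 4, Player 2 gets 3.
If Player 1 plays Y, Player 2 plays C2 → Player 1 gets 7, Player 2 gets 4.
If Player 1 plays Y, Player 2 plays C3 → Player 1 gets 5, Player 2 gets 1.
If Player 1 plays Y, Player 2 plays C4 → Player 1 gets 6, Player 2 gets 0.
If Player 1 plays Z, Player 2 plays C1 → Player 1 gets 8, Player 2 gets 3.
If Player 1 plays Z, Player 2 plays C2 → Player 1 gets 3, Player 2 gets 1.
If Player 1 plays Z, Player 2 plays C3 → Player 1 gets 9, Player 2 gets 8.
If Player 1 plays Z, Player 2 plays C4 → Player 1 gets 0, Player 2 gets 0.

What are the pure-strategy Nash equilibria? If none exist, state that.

(X, C4), (Y, C2), (Z, C3)

(W, C1): Player 1 can switch to X (6 → 7). Not NE.
(W, C2): Player 1 can switch to Y (6 → 7). Not NE.
(W, C3): Player 1 can switch to X (0 → 6). Not NE.
(W, C4): Player 1 can switch to X (5 → 8). Not NE.
(X, C1): Player 1 can switch to Z (7 → 8). Not NE.
(X, C2): Player 1 can switch to W (0 → 6). Not NE.
(X, C3): Player 1 can switch to Z (6 → 9). Not NE.
(X, C4): Player 1 gets 8, best alternative 6; Player 2 gets 7, best alternative 4. No profitable deviation — NE.
(Y, C1): Player 1 can switch to W (4 → 6). Not NE.
(Y, C2): Player 1 gets 7, best alternative 6; Player 2 gets 4, best alternative 3. No profitable deviation — NE.
(Y, C3): Player 1 can switch to X (5 → 6). Not NE.
(Y, C4): Player 1 can switch to X (6 → 8). Not NE.
(Z, C3): Player 1 gets 9, best alternative 6; Player 2 gets 8, best alternative 3. No profitable deviation — NE.
(The remaining 3 profiles each have a profitable deviation by the same check.)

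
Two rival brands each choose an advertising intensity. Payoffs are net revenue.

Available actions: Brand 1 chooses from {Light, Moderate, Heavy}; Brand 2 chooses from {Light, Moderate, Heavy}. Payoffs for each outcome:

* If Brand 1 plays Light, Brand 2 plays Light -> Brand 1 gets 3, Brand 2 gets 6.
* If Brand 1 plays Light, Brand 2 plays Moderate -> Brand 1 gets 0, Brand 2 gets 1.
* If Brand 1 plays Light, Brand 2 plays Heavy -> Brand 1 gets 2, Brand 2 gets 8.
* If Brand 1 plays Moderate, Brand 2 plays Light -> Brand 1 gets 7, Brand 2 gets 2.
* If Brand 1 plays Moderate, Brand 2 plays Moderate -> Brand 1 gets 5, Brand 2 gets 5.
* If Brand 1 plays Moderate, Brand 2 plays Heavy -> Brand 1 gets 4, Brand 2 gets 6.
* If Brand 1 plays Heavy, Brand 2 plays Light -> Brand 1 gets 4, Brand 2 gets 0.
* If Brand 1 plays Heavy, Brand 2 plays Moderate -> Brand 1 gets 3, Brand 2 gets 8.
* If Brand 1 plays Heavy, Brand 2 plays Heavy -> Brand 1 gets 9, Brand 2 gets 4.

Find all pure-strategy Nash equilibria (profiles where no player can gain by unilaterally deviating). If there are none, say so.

(Light, Light): Brand 1 can switch to Moderate (3 → 7). Not NE.
(Light, Moderate): Brand 1 can switch to Moderate (0 → 5). Not NE.
(Light, Heavy): Brand 1 can switch to Moderate (2 → 4). Not NE.
(Moderate, Light): Brand 2 can switch to Moderate (2 → 5). Not NE.
(Moderate, Moderate): Brand 2 can switch to Heavy (5 → 6). Not NE.
(Moderate, Heavy): Brand 1 can switch to Heavy (4 → 9). Not NE.
(Heavy, Light): Brand 1 can switch to Moderate (4 → 7). Not NE.
(Heavy, Moderate): Brand 1 can switch to Moderate (3 → 5). Not NE.
(Heavy, Heavy): Brand 2 can switch to Moderate (4 → 8). Not NE.

This game has no pure Nash equilibrium.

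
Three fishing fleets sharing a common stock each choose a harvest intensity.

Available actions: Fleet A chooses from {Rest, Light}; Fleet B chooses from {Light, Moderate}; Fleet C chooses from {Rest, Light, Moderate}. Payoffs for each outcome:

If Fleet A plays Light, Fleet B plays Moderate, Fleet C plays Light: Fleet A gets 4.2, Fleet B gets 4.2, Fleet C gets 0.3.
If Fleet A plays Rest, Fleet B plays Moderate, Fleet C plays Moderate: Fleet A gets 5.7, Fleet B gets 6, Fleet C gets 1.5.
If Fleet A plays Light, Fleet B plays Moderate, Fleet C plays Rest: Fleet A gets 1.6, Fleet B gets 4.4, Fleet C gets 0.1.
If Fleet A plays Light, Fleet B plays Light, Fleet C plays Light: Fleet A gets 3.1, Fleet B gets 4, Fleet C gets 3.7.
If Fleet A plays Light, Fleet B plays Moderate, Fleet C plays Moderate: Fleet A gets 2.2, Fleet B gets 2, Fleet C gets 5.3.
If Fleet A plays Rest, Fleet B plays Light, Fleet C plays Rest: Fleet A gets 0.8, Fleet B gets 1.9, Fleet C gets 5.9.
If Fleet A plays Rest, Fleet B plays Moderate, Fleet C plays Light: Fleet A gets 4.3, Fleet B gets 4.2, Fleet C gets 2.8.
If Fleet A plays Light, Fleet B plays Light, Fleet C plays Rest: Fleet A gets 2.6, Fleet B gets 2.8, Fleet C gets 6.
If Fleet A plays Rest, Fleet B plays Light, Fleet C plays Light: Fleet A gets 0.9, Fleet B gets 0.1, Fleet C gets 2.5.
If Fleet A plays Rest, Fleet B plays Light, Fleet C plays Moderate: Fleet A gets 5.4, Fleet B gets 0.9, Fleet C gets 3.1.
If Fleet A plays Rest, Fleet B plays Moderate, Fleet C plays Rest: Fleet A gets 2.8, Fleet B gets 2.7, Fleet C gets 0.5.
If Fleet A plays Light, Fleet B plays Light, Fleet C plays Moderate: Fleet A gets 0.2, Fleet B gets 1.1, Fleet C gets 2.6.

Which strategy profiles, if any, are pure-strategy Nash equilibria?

Pure NE: (Rest, Moderate, Light)

Fleet A against (Light, Rest): payoffs 0.8, 2.6 → best response Light.
Fleet A against (Light, Light): payoffs 0.9, 3.1 → best response Light.
Fleet A against (Light, Moderate): payoffs 5.4, 0.2 → best response Rest.
Fleet A against (Moderate, Rest): payoffs 2.8, 1.6 → best response Rest.
Fleet A against (Moderate, Light): payoffs 4.3, 4.2 → best response Rest.
Fleet A against (Moderate, Moderate): payoffs 5.7, 2.2 → best response Rest.
Fleet B against (Rest, Rest): payoffs 1.9, 2.7 → best response Moderate.
Fleet B against (Rest, Light): payoffs 0.1, 4.2 → best response Moderate.
Fleet B against (Rest, Moderate): payoffs 0.9, 6 → best response Moderate.
Fleet B against (Light, Rest): payoffs 2.8, 4.4 → best response Moderate.
Fleet B against (Light, Light): payoffs 4, 4.2 → best response Moderate.
Fleet B against (Light, Moderate): payoffs 1.1, 2 → best response Moderate.
Fleet C against (Rest, Light): payoffs 5.9, 2.5, 3.1 → best response Rest.
Fleet C against (Rest, Moderate): payoffs 0.5, 2.8, 1.5 → best response Light.
Fleet C against (Light, Light): payoffs 6, 3.7, 2.6 → best response Rest.
Fleet C against (Light, Moderate): payoffs 0.1, 0.3, 5.3 → best response Moderate.
Mutual best responses: (Rest, Moderate, Light).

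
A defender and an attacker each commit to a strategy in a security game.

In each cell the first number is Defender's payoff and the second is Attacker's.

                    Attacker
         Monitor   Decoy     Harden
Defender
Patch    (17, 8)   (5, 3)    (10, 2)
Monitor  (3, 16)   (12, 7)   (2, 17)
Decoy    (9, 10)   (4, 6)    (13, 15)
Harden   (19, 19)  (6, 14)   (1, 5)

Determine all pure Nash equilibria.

Pure-strategy Nash equilibria: (Decoy, Harden), (Harden, Monitor)

For each player, find the best response to each opponent profile; mutual best responses are the pure NE.
Defender against Monitor: payoffs 17, 3, 9, 19 → best response Harden.
Defender against Decoy: payoffs 5, 12, 4, 6 → best response Monitor.
Defender against Harden: payoffs 10, 2, 13, 1 → best response Decoy.
Attacker against Patch: payoffs 8, 3, 2 → best response Monitor.
Attacker against Monitor: payoffs 16, 7, 17 → best response Harden.
Attacker against Decoy: payoffs 10, 6, 15 → best response Harden.
Attacker against Harden: payoffs 19, 14, 5 → best response Monitor.
Mutual best responses: (Decoy, Harden); (Harden, Monitor).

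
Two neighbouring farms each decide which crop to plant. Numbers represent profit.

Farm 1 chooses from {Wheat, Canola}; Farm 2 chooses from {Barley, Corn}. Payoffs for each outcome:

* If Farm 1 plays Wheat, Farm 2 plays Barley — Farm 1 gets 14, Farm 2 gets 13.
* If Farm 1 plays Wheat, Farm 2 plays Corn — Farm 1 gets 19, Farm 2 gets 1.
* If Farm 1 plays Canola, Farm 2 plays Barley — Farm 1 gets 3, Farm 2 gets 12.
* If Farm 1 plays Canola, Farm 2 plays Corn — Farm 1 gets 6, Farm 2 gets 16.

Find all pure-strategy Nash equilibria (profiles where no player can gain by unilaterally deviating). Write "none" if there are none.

The unique pure-strategy Nash equilibrium is (Wheat, Barley).

Farm 1 against Barley: payoffs 14, 3 → best response Wheat.
Farm 1 against Corn: payoffs 19, 6 → best response Wheat.
Farm 2 against Wheat: payoffs 13, 1 → best response Barley.
Farm 2 against Canola: payoffs 12, 16 → best response Corn.
Mutual best responses: (Wheat, Barley).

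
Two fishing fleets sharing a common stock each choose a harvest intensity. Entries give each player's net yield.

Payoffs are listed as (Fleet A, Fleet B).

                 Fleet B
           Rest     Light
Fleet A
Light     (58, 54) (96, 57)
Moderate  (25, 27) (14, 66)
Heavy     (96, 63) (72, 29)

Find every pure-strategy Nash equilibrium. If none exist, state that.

(Light, Rest): Fleet A can switch to Heavy (58 → 96). Not NE.
(Light, Light): Fleet A gets 96, best alternative 72; Fleet B gets 57, best alternative 54. No profitable deviation — NE.
(Moderate, Rest): Fleet A can switch to Light (25 → 58). Not NE.
(Moderate, Light): Fleet A can switch to Light (14 → 96). Not NE.
(Heavy, Rest): Fleet A gets 96, best alternative 58; Fleet B gets 63, best alternative 29. No profitable deviation — NE.
(Heavy, Light): Fleet A can switch to Light (72 → 96). Not NE.

(Light, Light); (Heavy, Rest)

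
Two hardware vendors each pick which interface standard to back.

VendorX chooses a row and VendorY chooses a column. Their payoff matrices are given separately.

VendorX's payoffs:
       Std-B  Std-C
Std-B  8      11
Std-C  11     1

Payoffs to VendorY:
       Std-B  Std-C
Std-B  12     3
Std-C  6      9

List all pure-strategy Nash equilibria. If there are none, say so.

No pure-strategy Nash equilibrium.

VendorX against Std-B: payoffs 8, 11 → best response Std-C.
VendorX against Std-C: payoffs 11, 1 → best response Std-B.
VendorY against Std-B: payoffs 12, 3 → best response Std-B.
VendorY against Std-C: payoffs 6, 9 → best response Std-C.
No profile is a mutual best response for all players.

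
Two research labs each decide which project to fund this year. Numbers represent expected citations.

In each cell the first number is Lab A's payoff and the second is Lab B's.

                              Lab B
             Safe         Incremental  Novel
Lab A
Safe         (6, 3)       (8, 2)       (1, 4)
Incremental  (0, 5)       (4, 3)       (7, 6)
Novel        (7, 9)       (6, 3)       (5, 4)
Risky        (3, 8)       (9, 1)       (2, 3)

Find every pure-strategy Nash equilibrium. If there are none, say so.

(Safe, Safe): Lab A can switch to Novel (6 → 7). Not NE.
(Safe, Incremental): Lab A can switch to Risky (8 → 9). Not NE.
(Safe, Novel): Lab A can switch to Incremental (1 → 7). Not NE.
(Incremental, Safe): Lab A can switch to Safe (0 → 6). Not NE.
(Incremental, Incremental): Lab A can switch to Safe (4 → 8). Not NE.
(Incremental, Novel): Lab A gets 7, best alternative 5; Lab B gets 6, best alternative 5. No profitable deviation — NE.
(Novel, Safe): Lab A gets 7, best alternative 6; Lab B gets 9, best alternative 4. No profitable deviation — NE.
(Novel, Incremental): Lab A can switch to Safe (6 → 8). Not NE.
(The remaining 4 profiles each have a profitable deviation by the same check.)

Pure-strategy Nash equilibria: (Incremental, Novel), (Novel, Safe)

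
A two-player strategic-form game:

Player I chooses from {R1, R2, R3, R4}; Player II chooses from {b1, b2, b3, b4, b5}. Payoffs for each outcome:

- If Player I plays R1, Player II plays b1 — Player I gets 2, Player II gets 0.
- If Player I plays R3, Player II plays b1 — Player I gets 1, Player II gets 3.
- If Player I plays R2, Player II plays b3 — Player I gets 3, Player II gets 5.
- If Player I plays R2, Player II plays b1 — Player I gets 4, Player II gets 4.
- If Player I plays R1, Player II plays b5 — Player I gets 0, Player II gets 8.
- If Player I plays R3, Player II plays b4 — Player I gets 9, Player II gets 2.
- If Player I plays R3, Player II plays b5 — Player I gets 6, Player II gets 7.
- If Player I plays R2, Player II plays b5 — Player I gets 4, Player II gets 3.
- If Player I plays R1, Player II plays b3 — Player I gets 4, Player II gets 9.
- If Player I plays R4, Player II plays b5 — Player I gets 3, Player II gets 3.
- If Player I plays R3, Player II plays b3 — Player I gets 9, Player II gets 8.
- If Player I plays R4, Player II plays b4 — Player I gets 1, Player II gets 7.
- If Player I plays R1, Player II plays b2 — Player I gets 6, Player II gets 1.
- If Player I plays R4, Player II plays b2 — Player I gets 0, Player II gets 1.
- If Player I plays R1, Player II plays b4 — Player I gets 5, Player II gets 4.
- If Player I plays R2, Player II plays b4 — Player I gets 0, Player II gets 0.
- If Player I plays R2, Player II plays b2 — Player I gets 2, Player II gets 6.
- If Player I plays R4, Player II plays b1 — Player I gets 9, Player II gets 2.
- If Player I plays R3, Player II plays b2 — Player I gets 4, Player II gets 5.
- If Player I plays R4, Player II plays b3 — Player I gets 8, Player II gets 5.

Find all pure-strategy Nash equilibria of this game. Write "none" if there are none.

For each player, find the best response to each opponent profile; mutual best responses are the pure NE.
Player I against b1: payoffs 2, 4, 1, 9 → best response R4.
Player I against b2: payoffs 6, 2, 4, 0 → best response R1.
Player I against b3: payoffs 4, 3, 9, 8 → best response R3.
Player I against b4: payoffs 5, 0, 9, 1 → best response R3.
Player I against b5: payoffs 0, 4, 6, 3 → best response R3.
Player II against R1: payoffs 0, 1, 9, 4, 8 → best response b3.
Player II against R2: payoffs 4, 6, 5, 0, 3 → best response b2.
Player II against R3: payoffs 3, 5, 8, 2, 7 → best response b3.
Player II against R4: payoffs 2, 1, 5, 7, 3 → best response b4.
Mutual best responses: (R3, b3).

Pure NE: (R3, b3)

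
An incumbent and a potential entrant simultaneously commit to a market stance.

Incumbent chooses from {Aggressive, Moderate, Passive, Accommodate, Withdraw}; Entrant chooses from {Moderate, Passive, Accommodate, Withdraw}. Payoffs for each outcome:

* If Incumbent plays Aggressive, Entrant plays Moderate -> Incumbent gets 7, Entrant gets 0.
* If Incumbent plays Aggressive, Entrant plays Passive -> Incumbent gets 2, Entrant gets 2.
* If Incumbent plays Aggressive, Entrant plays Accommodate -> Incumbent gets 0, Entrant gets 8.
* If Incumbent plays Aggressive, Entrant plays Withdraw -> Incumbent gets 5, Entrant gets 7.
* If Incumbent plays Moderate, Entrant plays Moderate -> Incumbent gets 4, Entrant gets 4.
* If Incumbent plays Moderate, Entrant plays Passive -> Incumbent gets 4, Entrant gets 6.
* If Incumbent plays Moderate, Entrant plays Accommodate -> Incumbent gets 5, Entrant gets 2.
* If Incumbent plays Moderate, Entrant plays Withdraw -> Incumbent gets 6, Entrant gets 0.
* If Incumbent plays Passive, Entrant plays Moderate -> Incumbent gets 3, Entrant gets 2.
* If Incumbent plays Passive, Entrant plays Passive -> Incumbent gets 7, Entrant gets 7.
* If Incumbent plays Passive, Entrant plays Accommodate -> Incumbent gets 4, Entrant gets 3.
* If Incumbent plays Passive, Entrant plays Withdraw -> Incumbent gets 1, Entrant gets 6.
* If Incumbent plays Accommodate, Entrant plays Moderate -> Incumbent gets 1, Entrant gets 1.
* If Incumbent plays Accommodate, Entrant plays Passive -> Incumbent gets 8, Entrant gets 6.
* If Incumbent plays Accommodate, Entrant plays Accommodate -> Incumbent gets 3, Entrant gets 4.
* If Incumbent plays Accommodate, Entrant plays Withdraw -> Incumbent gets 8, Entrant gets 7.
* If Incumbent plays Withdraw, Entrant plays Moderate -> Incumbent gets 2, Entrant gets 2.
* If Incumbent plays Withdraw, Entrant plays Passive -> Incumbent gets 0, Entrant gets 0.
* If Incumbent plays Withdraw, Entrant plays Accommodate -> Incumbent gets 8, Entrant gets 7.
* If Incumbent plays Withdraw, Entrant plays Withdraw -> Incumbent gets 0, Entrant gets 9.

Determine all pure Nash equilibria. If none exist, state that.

Pure NE: (Accommodate, Withdraw)

Check each profile: it is a Nash equilibrium iff no player can strictly gain by switching unilaterally.
(Aggressive, Moderate): Entrant can switch to Passive (0 → 2). Not NE.
(Aggressive, Passive): Incumbent can switch to Moderate (2 → 4). Not NE.
(Aggressive, Accommodate): Incumbent can switch to Moderate (0 → 5). Not NE.
(Aggressive, Withdraw): Incumbent can switch to Moderate (5 → 6). Not NE.
(Moderate, Moderate): Incumbent can switch to Aggressive (4 → 7). Not NE.
(Moderate, Passive): Incumbent can switch to Passive (4 → 7). Not NE.
(Moderate, Accommodate): Incumbent can switch to Withdraw (5 → 8). Not NE.
(Moderate, Withdraw): Incumbent can switch to Accommodate (6 → 8). Not NE.
(Accommodate, Withdraw): Incumbent gets 8, best alternative 6; Entrant gets 7, best alternative 6. No profitable deviation — NE.
(The remaining 11 profiles each have a profitable deviation by the same check.)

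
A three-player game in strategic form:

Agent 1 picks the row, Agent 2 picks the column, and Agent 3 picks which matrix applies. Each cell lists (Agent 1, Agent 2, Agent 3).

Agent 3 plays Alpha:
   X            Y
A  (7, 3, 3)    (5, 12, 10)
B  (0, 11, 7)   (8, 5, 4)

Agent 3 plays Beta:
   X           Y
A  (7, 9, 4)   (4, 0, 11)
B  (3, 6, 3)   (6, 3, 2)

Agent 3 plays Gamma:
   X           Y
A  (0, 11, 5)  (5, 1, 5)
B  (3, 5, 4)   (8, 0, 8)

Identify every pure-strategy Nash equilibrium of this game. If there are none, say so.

Agent 1 against (X, Alpha): payoffs 7, 0 → best response A.
Agent 1 against (X, Beta): payoffs 7, 3 → best response A.
Agent 1 against (X, Gamma): payoffs 0, 3 → best response B.
Agent 1 against (Y, Alpha): payoffs 5, 8 → best response B.
Agent 1 against (Y, Beta): payoffs 4, 6 → best response B.
Agent 1 against (Y, Gamma): payoffs 5, 8 → best response B.
Agent 2 against (A, Alpha): payoffs 3, 12 → best response Y.
Agent 2 against (A, Beta): payoffs 9, 0 → best response X.
Agent 2 against (A, Gamma): payoffs 11, 1 → best response X.
Agent 2 against (B, Alpha): payoffs 11, 5 → best response X.
Agent 2 against (B, Beta): payoffs 6, 3 → best response X.
Agent 2 against (B, Gamma): payoffs 5, 0 → best response X.
Agent 3 against (A, X): payoffs 3, 4, 5 → best response Gamma.
Agent 3 against (A, Y): payoffs 10, 11, 5 → best response Beta.
Agent 3 against (B, X): payoffs 7, 3, 4 → best response Alpha.
Agent 3 against (B, Y): payoffs 4, 2, 8 → best response Gamma.
No profile is a mutual best response for all players.

none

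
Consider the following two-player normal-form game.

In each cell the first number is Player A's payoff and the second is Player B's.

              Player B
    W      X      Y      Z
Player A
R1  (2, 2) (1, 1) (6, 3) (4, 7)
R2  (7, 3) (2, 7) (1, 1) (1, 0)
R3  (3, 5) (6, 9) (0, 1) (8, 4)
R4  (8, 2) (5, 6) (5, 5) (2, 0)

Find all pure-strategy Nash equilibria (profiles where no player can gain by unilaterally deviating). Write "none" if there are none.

For each strategy profile, look for a profitable unilateral deviation.
(R1, W): Player A can switch to R2 (2 → 7). Not NE.
(R1, X): Player A can switch to R2 (1 → 2). Not NE.
(R1, Y): Player B can switch to Z (3 → 7). Not NE.
(R1, Z): Player A can switch to R3 (4 → 8). Not NE.
(R2, W): Player A can switch to R4 (7 → 8). Not NE.
(R2, X): Player A can switch to R3 (2 → 6). Not NE.
(R3, X): Player A gets 6, best alternative 5; Player B gets 9, best alternative 5. No profitable deviation — NE.
(The remaining 9 profiles each have a profitable deviation by the same check.)

The unique pure-strategy Nash equilibrium is (R3, X).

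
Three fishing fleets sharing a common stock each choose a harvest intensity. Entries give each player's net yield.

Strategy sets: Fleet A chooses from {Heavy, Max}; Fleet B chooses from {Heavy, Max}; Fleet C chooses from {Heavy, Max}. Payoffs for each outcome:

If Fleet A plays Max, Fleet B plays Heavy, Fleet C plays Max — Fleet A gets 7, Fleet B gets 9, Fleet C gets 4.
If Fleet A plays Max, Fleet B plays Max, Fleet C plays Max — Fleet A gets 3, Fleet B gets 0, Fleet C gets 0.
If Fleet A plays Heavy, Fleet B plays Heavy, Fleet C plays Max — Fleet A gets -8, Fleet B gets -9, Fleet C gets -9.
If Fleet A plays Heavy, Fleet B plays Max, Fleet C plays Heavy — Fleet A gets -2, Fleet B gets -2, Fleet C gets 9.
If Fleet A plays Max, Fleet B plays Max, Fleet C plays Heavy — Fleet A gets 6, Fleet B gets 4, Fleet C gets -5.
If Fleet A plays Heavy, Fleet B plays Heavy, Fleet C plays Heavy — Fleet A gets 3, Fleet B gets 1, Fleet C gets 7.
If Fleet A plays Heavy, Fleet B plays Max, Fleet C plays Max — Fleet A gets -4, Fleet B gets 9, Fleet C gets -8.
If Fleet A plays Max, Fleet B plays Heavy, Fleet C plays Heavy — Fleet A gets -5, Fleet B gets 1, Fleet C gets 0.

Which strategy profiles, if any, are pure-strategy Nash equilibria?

For each strategy profile, look for a profitable unilateral deviation.
(Heavy, Heavy, Heavy): Fleet A gets 3, best alternative -5; Fleet B gets 1, best alternative -2; Fleet C gets 7, best alternative -9. No profitable deviation — NE.
(Heavy, Heavy, Max): Fleet A can switch to Max (-8 → 7). Not NE.
(Heavy, Max, Heavy): Fleet A can switch to Max (-2 → 6). Not NE.
(Heavy, Max, Max): Fleet A can switch to Max (-4 → 3). Not NE.
(Max, Heavy, Heavy): Fleet A can switch to Heavy (-5 → 3). Not NE.
(Max, Heavy, Max): Fleet A gets 7, best alternative -8; Fleet B gets 9, best alternative 0; Fleet C gets 4, best alternative 0. No profitable deviation — NE.
(Max, Max, Heavy): Fleet C can switch to Max (-5 → 0). Not NE.
(Max, Max, Max): Fleet B can switch to Heavy (0 → 9). Not NE.

(Heavy, Heavy, Heavy) and (Max, Heavy, Max)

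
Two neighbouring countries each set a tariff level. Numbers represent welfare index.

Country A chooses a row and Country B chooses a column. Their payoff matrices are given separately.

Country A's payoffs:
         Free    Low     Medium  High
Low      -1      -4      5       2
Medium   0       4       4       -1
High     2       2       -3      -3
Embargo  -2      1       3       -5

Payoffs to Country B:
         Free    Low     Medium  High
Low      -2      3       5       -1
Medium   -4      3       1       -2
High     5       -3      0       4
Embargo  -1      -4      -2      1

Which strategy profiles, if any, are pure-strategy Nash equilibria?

(Low, Medium) and (Medium, Low) and (High, Free)

Country A against Free: payoffs -1, 0, 2, -2 → best response High.
Country A against Low: payoffs -4, 4, 2, 1 → best response Medium.
Country A against Medium: payoffs 5, 4, -3, 3 → best response Low.
Country A against High: payoffs 2, -1, -3, -5 → best response Low.
Country B against Low: payoffs -2, 3, 5, -1 → best response Medium.
Country B against Medium: payoffs -4, 3, 1, -2 → best response Low.
Country B against High: payoffs 5, -3, 0, 4 → best response Free.
Country B against Embargo: payoffs -1, -4, -2, 1 → best response High.
Mutual best responses: (Low, Medium); (Medium, Low); (High, Free).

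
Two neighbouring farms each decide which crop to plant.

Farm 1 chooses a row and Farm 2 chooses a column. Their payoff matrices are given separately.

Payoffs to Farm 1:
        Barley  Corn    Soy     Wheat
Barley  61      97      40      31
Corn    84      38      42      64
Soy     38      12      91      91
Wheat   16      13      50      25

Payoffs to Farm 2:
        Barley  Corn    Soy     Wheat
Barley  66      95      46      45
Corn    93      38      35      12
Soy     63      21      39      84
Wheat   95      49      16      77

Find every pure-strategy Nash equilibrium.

The pure Nash equilibria are (Barley, Corn) and (Corn, Barley) and (Soy, Wheat).

Farm 1 against Barley: payoffs 61, 84, 38, 16 → best response Corn.
Farm 1 against Corn: payoffs 97, 38, 12, 13 → best response Barley.
Farm 1 against Soy: payoffs 40, 42, 91, 50 → best response Soy.
Farm 1 against Wheat: payoffs 31, 64, 91, 25 → best response Soy.
Farm 2 against Barley: payoffs 66, 95, 46, 45 → best response Corn.
Farm 2 against Corn: payoffs 93, 38, 35, 12 → best response Barley.
Farm 2 against Soy: payoffs 63, 21, 39, 84 → best response Wheat.
Farm 2 against Wheat: payoffs 95, 49, 16, 77 → best response Barley.
Mutual best responses: (Barley, Corn); (Corn, Barley); (Soy, Wheat).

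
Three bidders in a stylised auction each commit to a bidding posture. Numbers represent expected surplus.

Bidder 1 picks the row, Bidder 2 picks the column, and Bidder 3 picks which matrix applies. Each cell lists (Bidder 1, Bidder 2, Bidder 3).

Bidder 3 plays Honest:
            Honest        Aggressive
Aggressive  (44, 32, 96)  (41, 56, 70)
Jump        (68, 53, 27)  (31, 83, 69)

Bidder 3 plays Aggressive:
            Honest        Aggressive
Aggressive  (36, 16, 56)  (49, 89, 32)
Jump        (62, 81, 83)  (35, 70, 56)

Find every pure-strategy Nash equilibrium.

Check each profile: it is a Nash equilibrium iff no player can strictly gain by switching unilaterally.
(Aggressive, Honest, Honest): Bidder 1 can switch to Jump (44 → 68). Not NE.
(Aggressive, Honest, Aggressive): Bidder 1 can switch to Jump (36 → 62). Not NE.
(Aggressive, Aggressive, Honest): Bidder 1 gets 41, best alternative 31; Bidder 2 gets 56, best alternative 32; Bidder 3 gets 70, best alternative 32. No profitable deviation — NE.
(Aggressive, Aggressive, Aggressive): Bidder 3 can switch to Honest (32 → 70). Not NE.
(Jump, Honest, Honest): Bidder 2 can switch to Aggressive (53 → 83). Not NE.
(Jump, Honest, Aggressive): Bidder 1 gets 62, best alternative 36; Bidder 2 gets 81, best alternative 70; Bidder 3 gets 83, best alternative 27. No profitable deviation — NE.
(Jump, Aggressive, Honest): Bidder 1 can switch to Aggressive (31 → 41). Not NE.
(Jump, Aggressive, Aggressive): Bidder 1 can switch to Aggressive (35 → 49). Not NE.

The pure Nash equilibria are (Aggressive, Aggressive, Honest), (Jump, Honest, Aggressive).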